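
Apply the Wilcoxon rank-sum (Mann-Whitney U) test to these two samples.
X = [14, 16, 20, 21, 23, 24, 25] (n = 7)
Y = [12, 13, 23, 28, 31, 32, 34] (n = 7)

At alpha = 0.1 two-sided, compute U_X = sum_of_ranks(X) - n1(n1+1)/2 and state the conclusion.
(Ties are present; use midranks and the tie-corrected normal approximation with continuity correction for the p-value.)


Step 1: Combine and sort all 14 observations; assign midranks.
sorted (value, group): (12,Y), (13,Y), (14,X), (16,X), (20,X), (21,X), (23,X), (23,Y), (24,X), (25,X), (28,Y), (31,Y), (32,Y), (34,Y)
ranks: 12->1, 13->2, 14->3, 16->4, 20->5, 21->6, 23->7.5, 23->7.5, 24->9, 25->10, 28->11, 31->12, 32->13, 34->14
Step 2: Rank sum for X: R1 = 3 + 4 + 5 + 6 + 7.5 + 9 + 10 = 44.5.
Step 3: U_X = R1 - n1(n1+1)/2 = 44.5 - 7*8/2 = 44.5 - 28 = 16.5.
       U_Y = n1*n2 - U_X = 49 - 16.5 = 32.5.
Step 4: Ties are present, so use the tie-corrected normal approximation (with continuity correction) for the p-value.
Step 5: p-value = 0.337373; compare to alpha = 0.1. fail to reject H0.

U_X = 16.5, p = 0.337373, fail to reject H0 at alpha = 0.1.


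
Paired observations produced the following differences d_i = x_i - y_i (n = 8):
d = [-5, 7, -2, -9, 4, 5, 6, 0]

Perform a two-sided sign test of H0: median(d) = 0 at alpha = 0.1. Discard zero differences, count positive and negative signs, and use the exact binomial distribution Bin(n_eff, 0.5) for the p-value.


Step 1: Discard zero differences. Original n = 8; n_eff = number of nonzero differences = 7.
Nonzero differences (with sign): -5, +7, -2, -9, +4, +5, +6
Step 2: Count signs: positive = 4, negative = 3.
Step 3: Under H0: P(positive) = 0.5, so the number of positives S ~ Bin(7, 0.5).
Step 4: Two-sided exact p-value = sum of Bin(7,0.5) probabilities at or below the observed probability = 1.000000.
Step 5: alpha = 0.1. fail to reject H0.

n_eff = 7, pos = 4, neg = 3, p = 1.000000, fail to reject H0.


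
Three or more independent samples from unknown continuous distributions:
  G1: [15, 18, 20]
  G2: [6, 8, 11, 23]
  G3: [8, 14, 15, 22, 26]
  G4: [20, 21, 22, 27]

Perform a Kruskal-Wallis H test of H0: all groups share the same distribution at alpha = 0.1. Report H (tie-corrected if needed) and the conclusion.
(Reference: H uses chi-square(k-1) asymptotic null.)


Step 1: Combine all N = 16 observations and assign midranks.
sorted (value, group, rank): (6,G2,1), (8,G2,2.5), (8,G3,2.5), (11,G2,4), (14,G3,5), (15,G1,6.5), (15,G3,6.5), (18,G1,8), (20,G1,9.5), (20,G4,9.5), (21,G4,11), (22,G3,12.5), (22,G4,12.5), (23,G2,14), (26,G3,15), (27,G4,16)
Step 2: Sum ranks within each group.
R_1 = 24 (n_1 = 3)
R_2 = 21.5 (n_2 = 4)
R_3 = 41.5 (n_3 = 5)
R_4 = 49 (n_4 = 4)
Step 3: H = 12/(N(N+1)) * sum(R_i^2/n_i) - 3(N+1)
     = 12/(16*17) * (24^2/3 + 21.5^2/4 + 41.5^2/5 + 49^2/4) - 3*17
     = 0.044118 * 1252.26 - 51
     = 4.246875.
Step 4: Ties present; correction factor C = 1 - 24/(16^3 - 16) = 0.994118. Corrected H = 4.246875 / 0.994118 = 4.272004.
Step 5: Under H0, H ~ chi^2(3); p-value = 0.233551.
Step 6: alpha = 0.1. fail to reject H0.

H = 4.2720, df = 3, p = 0.233551, fail to reject H0.


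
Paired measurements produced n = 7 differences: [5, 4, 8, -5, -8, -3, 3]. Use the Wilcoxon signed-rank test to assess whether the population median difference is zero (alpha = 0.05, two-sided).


Step 1: Drop any zero differences (none here) and take |d_i|.
|d| = [5, 4, 8, 5, 8, 3, 3]
Step 2: Midrank |d_i| (ties get averaged ranks).
ranks: |5|->4.5, |4|->3, |8|->6.5, |5|->4.5, |8|->6.5, |3|->1.5, |3|->1.5
Step 3: Attach original signs; sum ranks with positive sign and with negative sign.
W+ = 4.5 + 3 + 6.5 + 1.5 = 15.5
W- = 4.5 + 6.5 + 1.5 = 12.5
(Check: W+ + W- = 28 should equal n(n+1)/2 = 28.)
Step 4: Test statistic W = min(W+, W-) = 12.5.
Step 5: Ties in |d|, so use the tie-corrected normal approximation.
        E[W] = n(n+1)/4 = 7*8/4 = 14.
        Tie groups: |d|=3 (t=2), |d|=5 (t=2), |d|=8 (t=2); sum(t^3 - t) = 18.
        Var[W] = n(n+1)(2n+1)/24 - sum(t^3-t)/48 = 840/24 - 18/48 = 34.625.
        z = (W - E[W]) / sqrt(Var[W]) = (12.5 - 14) / 5.8843 = -0.2549.
        Two-sided p = 2*Phi(z) = 0.798788.
Step 6: alpha = 0.05. fail to reject H0.

W+ = 15.5, W- = 12.5, W = min = 12.5, p = 0.798788, fail to reject H0.


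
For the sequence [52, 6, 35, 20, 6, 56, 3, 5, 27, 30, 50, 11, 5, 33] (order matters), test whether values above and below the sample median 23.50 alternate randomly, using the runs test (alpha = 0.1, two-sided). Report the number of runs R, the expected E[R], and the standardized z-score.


Step 1: Compute median = 23.50; label A = above, B = below.
Labels in order: ABABBABBAAABBA  (n_A = 7, n_B = 7)
Step 2: Count runs R = 9.
Step 3: Under H0 (random ordering), E[R] = 2*n_A*n_B/(n_A+n_B) + 1 = 2*7*7/14 + 1 = 8.0000.
        Var[R] = 2*n_A*n_B*(2*n_A*n_B - n_A - n_B) / ((n_A+n_B)^2 * (n_A+n_B-1)) = 8232/2548 = 3.2308.
        SD[R] = 1.7974.
Step 4: Continuity-corrected z = (R - 0.5 - E[R]) / SD[R] = (9 - 0.5 - 8.0000) / 1.7974 = 0.2782.
Step 5: Two-sided p-value via normal approximation = 2*(1 - Phi(|z|)) = 0.780879.
Step 6: alpha = 0.1. fail to reject H0.

R = 9, z = 0.2782, p = 0.780879, fail to reject H0.


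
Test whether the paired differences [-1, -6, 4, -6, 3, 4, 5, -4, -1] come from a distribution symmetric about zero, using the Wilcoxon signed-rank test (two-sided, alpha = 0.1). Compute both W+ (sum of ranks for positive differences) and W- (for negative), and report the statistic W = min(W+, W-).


Step 1: Drop any zero differences (none here) and take |d_i|.
|d| = [1, 6, 4, 6, 3, 4, 5, 4, 1]
Step 2: Midrank |d_i| (ties get averaged ranks).
ranks: |1|->1.5, |6|->8.5, |4|->5, |6|->8.5, |3|->3, |4|->5, |5|->7, |4|->5, |1|->1.5
Step 3: Attach original signs; sum ranks with positive sign and with negative sign.
W+ = 5 + 3 + 5 + 7 = 20
W- = 1.5 + 8.5 + 8.5 + 5 + 1.5 = 25
(Check: W+ + W- = 45 should equal n(n+1)/2 = 45.)
Step 4: Test statistic W = min(W+, W-) = 20.
Step 5: Ties in |d|, so use the tie-corrected normal approximation.
        E[W] = n(n+1)/4 = 9*10/4 = 22.5.
        Tie groups: |d|=1 (t=2), |d|=4 (t=3), |d|=6 (t=2); sum(t^3 - t) = 36.
        Var[W] = n(n+1)(2n+1)/24 - sum(t^3-t)/48 = 1710/24 - 36/48 = 70.5.
        z = (W - E[W]) / sqrt(Var[W]) = (20 - 22.5) / 8.3964 = -0.2977.
        Two-sided p = 2*Phi(z) = 0.765897.
Step 6: alpha = 0.1. fail to reject H0.

W+ = 20, W- = 25, W = min = 20, p = 0.765897, fail to reject H0.


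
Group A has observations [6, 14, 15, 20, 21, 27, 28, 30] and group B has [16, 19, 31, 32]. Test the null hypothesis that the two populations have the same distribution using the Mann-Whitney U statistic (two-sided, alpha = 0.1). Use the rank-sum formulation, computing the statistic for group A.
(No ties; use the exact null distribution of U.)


Step 1: Combine and sort all 12 observations; assign midranks.
sorted (value, group): (6,X), (14,X), (15,X), (16,Y), (19,Y), (20,X), (21,X), (27,X), (28,X), (30,X), (31,Y), (32,Y)
ranks: 6->1, 14->2, 15->3, 16->4, 19->5, 20->6, 21->7, 27->8, 28->9, 30->10, 31->11, 32->12
Step 2: Rank sum for X: R1 = 1 + 2 + 3 + 6 + 7 + 8 + 9 + 10 = 46.
Step 3: U_X = R1 - n1(n1+1)/2 = 46 - 8*9/2 = 46 - 36 = 10.
       U_Y = n1*n2 - U_X = 32 - 10 = 22.
Step 4: No ties, so the exact null distribution of U (based on enumerating the C(12,8) = 495 equally likely rank assignments) gives the two-sided p-value.
Step 5: p-value = 0.367677; compare to alpha = 0.1. fail to reject H0.

U_X = 10, p = 0.367677, fail to reject H0 at alpha = 0.1.


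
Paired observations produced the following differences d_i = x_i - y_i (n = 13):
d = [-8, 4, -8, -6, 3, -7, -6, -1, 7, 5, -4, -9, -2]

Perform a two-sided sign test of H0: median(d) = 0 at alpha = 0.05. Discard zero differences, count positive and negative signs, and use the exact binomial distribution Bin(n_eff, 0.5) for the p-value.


Step 1: Discard zero differences. Original n = 13; n_eff = number of nonzero differences = 13.
Nonzero differences (with sign): -8, +4, -8, -6, +3, -7, -6, -1, +7, +5, -4, -9, -2
Step 2: Count signs: positive = 4, negative = 9.
Step 3: Under H0: P(positive) = 0.5, so the number of positives S ~ Bin(13, 0.5).
Step 4: Two-sided exact p-value = sum of Bin(13,0.5) probabilities at or below the observed probability = 0.266846.
Step 5: alpha = 0.05. fail to reject H0.

n_eff = 13, pos = 4, neg = 9, p = 0.266846, fail to reject H0.


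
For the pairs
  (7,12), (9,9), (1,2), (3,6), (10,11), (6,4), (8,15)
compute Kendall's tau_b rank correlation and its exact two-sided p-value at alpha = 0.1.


Step 1: Enumerate the 21 unordered pairs (i,j) with i<j and classify each by sign(x_j-x_i) * sign(y_j-y_i).
  (1,2):dx=+2,dy=-3->D; (1,3):dx=-6,dy=-10->C; (1,4):dx=-4,dy=-6->C; (1,5):dx=+3,dy=-1->D
  (1,6):dx=-1,dy=-8->C; (1,7):dx=+1,dy=+3->C; (2,3):dx=-8,dy=-7->C; (2,4):dx=-6,dy=-3->C
  (2,5):dx=+1,dy=+2->C; (2,6):dx=-3,dy=-5->C; (2,7):dx=-1,dy=+6->D; (3,4):dx=+2,dy=+4->C
  (3,5):dx=+9,dy=+9->C; (3,6):dx=+5,dy=+2->C; (3,7):dx=+7,dy=+13->C; (4,5):dx=+7,dy=+5->C
  (4,6):dx=+3,dy=-2->D; (4,7):dx=+5,dy=+9->C; (5,6):dx=-4,dy=-7->C; (5,7):dx=-2,dy=+4->D
  (6,7):dx=+2,dy=+11->C
Step 2: C = 16, D = 5, total pairs = 21.
Step 3: tau = (C - D)/(n(n-1)/2) = (16 - 5)/21 = 0.523810.
Step 4: Exact two-sided p-value (enumerate n! = 5040 permutations of y under H0): p = 0.136111.
Step 5: alpha = 0.1. fail to reject H0.

tau_b = 0.5238 (C=16, D=5), p = 0.136111, fail to reject H0.


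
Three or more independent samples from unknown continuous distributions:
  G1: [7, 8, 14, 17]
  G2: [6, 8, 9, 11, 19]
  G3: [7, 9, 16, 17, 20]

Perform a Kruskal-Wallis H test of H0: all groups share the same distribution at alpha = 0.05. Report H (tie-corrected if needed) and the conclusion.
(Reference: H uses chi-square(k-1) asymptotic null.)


Step 1: Combine all N = 14 observations and assign midranks.
sorted (value, group, rank): (6,G2,1), (7,G1,2.5), (7,G3,2.5), (8,G1,4.5), (8,G2,4.5), (9,G2,6.5), (9,G3,6.5), (11,G2,8), (14,G1,9), (16,G3,10), (17,G1,11.5), (17,G3,11.5), (19,G2,13), (20,G3,14)
Step 2: Sum ranks within each group.
R_1 = 27.5 (n_1 = 4)
R_2 = 33 (n_2 = 5)
R_3 = 44.5 (n_3 = 5)
Step 3: H = 12/(N(N+1)) * sum(R_i^2/n_i) - 3(N+1)
     = 12/(14*15) * (27.5^2/4 + 33^2/5 + 44.5^2/5) - 3*15
     = 0.057143 * 802.913 - 45
     = 0.880714.
Step 4: Ties present; correction factor C = 1 - 24/(14^3 - 14) = 0.991209. Corrected H = 0.880714 / 0.991209 = 0.888525.
Step 5: Under H0, H ~ chi^2(2); p-value = 0.641297.
Step 6: alpha = 0.05. fail to reject H0.

H = 0.8885, df = 2, p = 0.641297, fail to reject H0.


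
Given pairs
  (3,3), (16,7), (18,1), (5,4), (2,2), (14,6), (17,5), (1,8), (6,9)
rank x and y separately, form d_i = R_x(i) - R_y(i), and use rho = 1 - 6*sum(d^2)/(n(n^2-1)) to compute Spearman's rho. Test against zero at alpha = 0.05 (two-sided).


Step 1: Rank x and y separately (midranks; no ties here).
rank(x): 3->3, 16->7, 18->9, 5->4, 2->2, 14->6, 17->8, 1->1, 6->5
rank(y): 3->3, 7->7, 1->1, 4->4, 2->2, 6->6, 5->5, 8->8, 9->9
Step 2: d_i = R_x(i) - R_y(i); compute d_i^2.
  (3-3)^2=0, (7-7)^2=0, (9-1)^2=64, (4-4)^2=0, (2-2)^2=0, (6-6)^2=0, (8-5)^2=9, (1-8)^2=49, (5-9)^2=16
sum(d^2) = 138.
Step 3: rho = 1 - 6*138 / (9*(9^2 - 1)) = 1 - 828/720 = -0.150000.
Step 4: Under H0, t = rho * sqrt((n-2)/(1-rho^2)) = -0.4014 ~ t(7).
Step 5: Two-sided p-value from the t-distribution with 7 df = 0.700094.
Step 6: alpha = 0.05. fail to reject H0.

rho = -0.1500, p = 0.700094, fail to reject H0 at alpha = 0.05.


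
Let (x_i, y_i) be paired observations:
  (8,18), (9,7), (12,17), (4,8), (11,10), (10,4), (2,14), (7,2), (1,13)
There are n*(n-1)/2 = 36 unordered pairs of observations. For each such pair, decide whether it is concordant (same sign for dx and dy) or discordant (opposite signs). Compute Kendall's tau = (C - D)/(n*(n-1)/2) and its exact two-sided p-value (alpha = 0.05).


Step 1: Enumerate the 36 unordered pairs (i,j) with i<j and classify each by sign(x_j-x_i) * sign(y_j-y_i).
  (1,2):dx=+1,dy=-11->D; (1,3):dx=+4,dy=-1->D; (1,4):dx=-4,dy=-10->C; (1,5):dx=+3,dy=-8->D
  (1,6):dx=+2,dy=-14->D; (1,7):dx=-6,dy=-4->C; (1,8):dx=-1,dy=-16->C; (1,9):dx=-7,dy=-5->C
  (2,3):dx=+3,dy=+10->C; (2,4):dx=-5,dy=+1->D; (2,5):dx=+2,dy=+3->C; (2,6):dx=+1,dy=-3->D
  (2,7):dx=-7,dy=+7->D; (2,8):dx=-2,dy=-5->C; (2,9):dx=-8,dy=+6->D; (3,4):dx=-8,dy=-9->C
  (3,5):dx=-1,dy=-7->C; (3,6):dx=-2,dy=-13->C; (3,7):dx=-10,dy=-3->C; (3,8):dx=-5,dy=-15->C
  (3,9):dx=-11,dy=-4->C; (4,5):dx=+7,dy=+2->C; (4,6):dx=+6,dy=-4->D; (4,7):dx=-2,dy=+6->D
  (4,8):dx=+3,dy=-6->D; (4,9):dx=-3,dy=+5->D; (5,6):dx=-1,dy=-6->C; (5,7):dx=-9,dy=+4->D
  (5,8):dx=-4,dy=-8->C; (5,9):dx=-10,dy=+3->D; (6,7):dx=-8,dy=+10->D; (6,8):dx=-3,dy=-2->C
  (6,9):dx=-9,dy=+9->D; (7,8):dx=+5,dy=-12->D; (7,9):dx=-1,dy=-1->C; (8,9):dx=-6,dy=+11->D
Step 2: C = 18, D = 18, total pairs = 36.
Step 3: tau = (C - D)/(n(n-1)/2) = (18 - 18)/36 = 0.000000.
Step 4: Exact two-sided p-value (enumerate n! = 362880 permutations of y under H0): p = 1.000000.
Step 5: alpha = 0.05. fail to reject H0.

tau_b = 0.0000 (C=18, D=18), p = 1.000000, fail to reject H0.


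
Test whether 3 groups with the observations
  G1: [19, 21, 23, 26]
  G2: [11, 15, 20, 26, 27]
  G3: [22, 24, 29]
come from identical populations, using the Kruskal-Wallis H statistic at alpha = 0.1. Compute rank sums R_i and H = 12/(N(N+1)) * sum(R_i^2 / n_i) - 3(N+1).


Step 1: Combine all N = 12 observations and assign midranks.
sorted (value, group, rank): (11,G2,1), (15,G2,2), (19,G1,3), (20,G2,4), (21,G1,5), (22,G3,6), (23,G1,7), (24,G3,8), (26,G1,9.5), (26,G2,9.5), (27,G2,11), (29,G3,12)
Step 2: Sum ranks within each group.
R_1 = 24.5 (n_1 = 4)
R_2 = 27.5 (n_2 = 5)
R_3 = 26 (n_3 = 3)
Step 3: H = 12/(N(N+1)) * sum(R_i^2/n_i) - 3(N+1)
     = 12/(12*13) * (24.5^2/4 + 27.5^2/5 + 26^2/3) - 3*13
     = 0.076923 * 526.646 - 39
     = 1.511218.
Step 4: Ties present; correction factor C = 1 - 6/(12^3 - 12) = 0.996503. Corrected H = 1.511218 / 0.996503 = 1.516520.
Step 5: Under H0, H ~ chi^2(2); p-value = 0.468481.
Step 6: alpha = 0.1. fail to reject H0.

H = 1.5165, df = 2, p = 0.468481, fail to reject H0.


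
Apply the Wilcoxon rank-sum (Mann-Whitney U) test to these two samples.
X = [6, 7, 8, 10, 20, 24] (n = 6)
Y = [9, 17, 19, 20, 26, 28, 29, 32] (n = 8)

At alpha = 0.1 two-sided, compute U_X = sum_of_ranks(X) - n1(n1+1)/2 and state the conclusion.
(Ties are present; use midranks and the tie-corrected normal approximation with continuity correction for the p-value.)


Step 1: Combine and sort all 14 observations; assign midranks.
sorted (value, group): (6,X), (7,X), (8,X), (9,Y), (10,X), (17,Y), (19,Y), (20,X), (20,Y), (24,X), (26,Y), (28,Y), (29,Y), (32,Y)
ranks: 6->1, 7->2, 8->3, 9->4, 10->5, 17->6, 19->7, 20->8.5, 20->8.5, 24->10, 26->11, 28->12, 29->13, 32->14
Step 2: Rank sum for X: R1 = 1 + 2 + 3 + 5 + 8.5 + 10 = 29.5.
Step 3: U_X = R1 - n1(n1+1)/2 = 29.5 - 6*7/2 = 29.5 - 21 = 8.5.
       U_Y = n1*n2 - U_X = 48 - 8.5 = 39.5.
Step 4: Ties are present, so use the tie-corrected normal approximation (with continuity correction) for the p-value.
Step 5: p-value = 0.052547; compare to alpha = 0.1. reject H0.

U_X = 8.5, p = 0.052547, reject H0 at alpha = 0.1.


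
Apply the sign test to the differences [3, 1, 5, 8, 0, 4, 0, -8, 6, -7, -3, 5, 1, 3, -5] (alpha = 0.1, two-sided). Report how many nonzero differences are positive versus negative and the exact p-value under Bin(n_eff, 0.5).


Step 1: Discard zero differences. Original n = 15; n_eff = number of nonzero differences = 13.
Nonzero differences (with sign): +3, +1, +5, +8, +4, -8, +6, -7, -3, +5, +1, +3, -5
Step 2: Count signs: positive = 9, negative = 4.
Step 3: Under H0: P(positive) = 0.5, so the number of positives S ~ Bin(13, 0.5).
Step 4: Two-sided exact p-value = sum of Bin(13,0.5) probabilities at or below the observed probability = 0.266846.
Step 5: alpha = 0.1. fail to reject H0.

n_eff = 13, pos = 9, neg = 4, p = 0.266846, fail to reject H0.


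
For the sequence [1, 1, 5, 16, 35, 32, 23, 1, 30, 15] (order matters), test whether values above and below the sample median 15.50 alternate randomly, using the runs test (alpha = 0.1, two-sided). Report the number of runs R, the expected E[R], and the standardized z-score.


Step 1: Compute median = 15.50; label A = above, B = below.
Labels in order: BBBAAAABAB  (n_A = 5, n_B = 5)
Step 2: Count runs R = 5.
Step 3: Under H0 (random ordering), E[R] = 2*n_A*n_B/(n_A+n_B) + 1 = 2*5*5/10 + 1 = 6.0000.
        Var[R] = 2*n_A*n_B*(2*n_A*n_B - n_A - n_B) / ((n_A+n_B)^2 * (n_A+n_B-1)) = 2000/900 = 2.2222.
        SD[R] = 1.4907.
Step 4: Continuity-corrected z = (R + 0.5 - E[R]) / SD[R] = (5 + 0.5 - 6.0000) / 1.4907 = -0.3354.
Step 5: Two-sided p-value via normal approximation = 2*(1 - Phi(|z|)) = 0.737316.
Step 6: alpha = 0.1. fail to reject H0.

R = 5, z = -0.3354, p = 0.737316, fail to reject H0.


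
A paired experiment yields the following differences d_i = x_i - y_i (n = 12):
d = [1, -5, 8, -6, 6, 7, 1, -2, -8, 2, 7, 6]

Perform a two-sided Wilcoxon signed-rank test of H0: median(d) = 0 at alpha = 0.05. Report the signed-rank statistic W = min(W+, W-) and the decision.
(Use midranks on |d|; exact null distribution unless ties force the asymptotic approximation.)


Step 1: Drop any zero differences (none here) and take |d_i|.
|d| = [1, 5, 8, 6, 6, 7, 1, 2, 8, 2, 7, 6]
Step 2: Midrank |d_i| (ties get averaged ranks).
ranks: |1|->1.5, |5|->5, |8|->11.5, |6|->7, |6|->7, |7|->9.5, |1|->1.5, |2|->3.5, |8|->11.5, |2|->3.5, |7|->9.5, |6|->7
Step 3: Attach original signs; sum ranks with positive sign and with negative sign.
W+ = 1.5 + 11.5 + 7 + 9.5 + 1.5 + 3.5 + 9.5 + 7 = 51
W- = 5 + 7 + 3.5 + 11.5 = 27
(Check: W+ + W- = 78 should equal n(n+1)/2 = 78.)
Step 4: Test statistic W = min(W+, W-) = 27.
Step 5: Ties in |d|, so use the tie-corrected normal approximation.
        E[W] = n(n+1)/4 = 12*13/4 = 39.
        Tie groups: |d|=1 (t=2), |d|=2 (t=2), |d|=6 (t=3), |d|=7 (t=2), |d|=8 (t=2); sum(t^3 - t) = 48.
        Var[W] = n(n+1)(2n+1)/24 - sum(t^3-t)/48 = 3900/24 - 48/48 = 161.5.
        z = (W - E[W]) / sqrt(Var[W]) = (27 - 39) / 12.7083 = -0.9443.
        Two-sided p = 2*Phi(z) = 0.345033.
Step 6: alpha = 0.05. fail to reject H0.

W+ = 51, W- = 27, W = min = 27, p = 0.345033, fail to reject H0.


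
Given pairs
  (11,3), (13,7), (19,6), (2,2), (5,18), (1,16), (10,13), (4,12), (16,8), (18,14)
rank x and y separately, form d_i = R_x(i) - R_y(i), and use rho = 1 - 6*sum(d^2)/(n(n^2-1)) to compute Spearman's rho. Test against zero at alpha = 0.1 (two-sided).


Step 1: Rank x and y separately (midranks; no ties here).
rank(x): 11->6, 13->7, 19->10, 2->2, 5->4, 1->1, 10->5, 4->3, 16->8, 18->9
rank(y): 3->2, 7->4, 6->3, 2->1, 18->10, 16->9, 13->7, 12->6, 8->5, 14->8
Step 2: d_i = R_x(i) - R_y(i); compute d_i^2.
  (6-2)^2=16, (7-4)^2=9, (10-3)^2=49, (2-1)^2=1, (4-10)^2=36, (1-9)^2=64, (5-7)^2=4, (3-6)^2=9, (8-5)^2=9, (9-8)^2=1
sum(d^2) = 198.
Step 3: rho = 1 - 6*198 / (10*(10^2 - 1)) = 1 - 1188/990 = -0.200000.
Step 4: Under H0, t = rho * sqrt((n-2)/(1-rho^2)) = -0.5774 ~ t(8).
Step 5: Two-sided p-value from the t-distribution with 8 df = 0.579584.
Step 6: alpha = 0.1. fail to reject H0.

rho = -0.2000, p = 0.579584, fail to reject H0 at alpha = 0.1.


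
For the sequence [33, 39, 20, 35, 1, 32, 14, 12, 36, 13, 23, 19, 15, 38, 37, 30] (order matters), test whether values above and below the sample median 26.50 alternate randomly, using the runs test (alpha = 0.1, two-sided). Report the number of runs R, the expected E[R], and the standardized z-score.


Step 1: Compute median = 26.50; label A = above, B = below.
Labels in order: AABABABBABBBBAAA  (n_A = 8, n_B = 8)
Step 2: Count runs R = 9.
Step 3: Under H0 (random ordering), E[R] = 2*n_A*n_B/(n_A+n_B) + 1 = 2*8*8/16 + 1 = 9.0000.
        Var[R] = 2*n_A*n_B*(2*n_A*n_B - n_A - n_B) / ((n_A+n_B)^2 * (n_A+n_B-1)) = 14336/3840 = 3.7333.
        SD[R] = 1.9322.
Step 4: R = E[R], so z = 0 with no continuity correction.
Step 5: Two-sided p-value via normal approximation = 2*(1 - Phi(|z|)) = 1.000000.
Step 6: alpha = 0.1. fail to reject H0.

R = 9, z = 0.0000, p = 1.000000, fail to reject H0.


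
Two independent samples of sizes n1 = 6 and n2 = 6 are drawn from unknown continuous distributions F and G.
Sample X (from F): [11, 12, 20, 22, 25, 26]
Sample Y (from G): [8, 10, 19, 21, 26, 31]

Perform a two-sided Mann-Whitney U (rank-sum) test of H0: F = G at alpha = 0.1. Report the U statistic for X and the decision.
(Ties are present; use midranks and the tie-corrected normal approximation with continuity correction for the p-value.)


Step 1: Combine and sort all 12 observations; assign midranks.
sorted (value, group): (8,Y), (10,Y), (11,X), (12,X), (19,Y), (20,X), (21,Y), (22,X), (25,X), (26,X), (26,Y), (31,Y)
ranks: 8->1, 10->2, 11->3, 12->4, 19->5, 20->6, 21->7, 22->8, 25->9, 26->10.5, 26->10.5, 31->12
Step 2: Rank sum for X: R1 = 3 + 4 + 6 + 8 + 9 + 10.5 = 40.5.
Step 3: U_X = R1 - n1(n1+1)/2 = 40.5 - 6*7/2 = 40.5 - 21 = 19.5.
       U_Y = n1*n2 - U_X = 36 - 19.5 = 16.5.
Step 4: Ties are present, so use the tie-corrected normal approximation (with continuity correction) for the p-value.
Step 5: p-value = 0.872559; compare to alpha = 0.1. fail to reject H0.

U_X = 19.5, p = 0.872559, fail to reject H0 at alpha = 0.1.


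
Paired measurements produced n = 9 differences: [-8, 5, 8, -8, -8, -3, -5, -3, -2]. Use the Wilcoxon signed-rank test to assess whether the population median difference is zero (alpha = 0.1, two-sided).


Step 1: Drop any zero differences (none here) and take |d_i|.
|d| = [8, 5, 8, 8, 8, 3, 5, 3, 2]
Step 2: Midrank |d_i| (ties get averaged ranks).
ranks: |8|->7.5, |5|->4.5, |8|->7.5, |8|->7.5, |8|->7.5, |3|->2.5, |5|->4.5, |3|->2.5, |2|->1
Step 3: Attach original signs; sum ranks with positive sign and with negative sign.
W+ = 4.5 + 7.5 = 12
W- = 7.5 + 7.5 + 7.5 + 2.5 + 4.5 + 2.5 + 1 = 33
(Check: W+ + W- = 45 should equal n(n+1)/2 = 45.)
Step 4: Test statistic W = min(W+, W-) = 12.
Step 5: Ties in |d|, so use the tie-corrected normal approximation.
        E[W] = n(n+1)/4 = 9*10/4 = 22.5.
        Tie groups: |d|=3 (t=2), |d|=5 (t=2), |d|=8 (t=4); sum(t^3 - t) = 72.
        Var[W] = n(n+1)(2n+1)/24 - sum(t^3-t)/48 = 1710/24 - 72/48 = 69.75.
        z = (W - E[W]) / sqrt(Var[W]) = (12 - 22.5) / 8.3516 = -1.2572.
        Two-sided p = 2*Phi(z) = 0.208668.
Step 6: alpha = 0.1. fail to reject H0.

W+ = 12, W- = 33, W = min = 12, p = 0.208668, fail to reject H0.


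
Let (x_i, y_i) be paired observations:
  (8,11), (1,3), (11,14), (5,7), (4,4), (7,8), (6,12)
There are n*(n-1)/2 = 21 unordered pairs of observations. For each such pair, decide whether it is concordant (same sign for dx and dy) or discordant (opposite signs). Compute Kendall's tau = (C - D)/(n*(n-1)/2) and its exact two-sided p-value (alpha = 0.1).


Step 1: Enumerate the 21 unordered pairs (i,j) with i<j and classify each by sign(x_j-x_i) * sign(y_j-y_i).
  (1,2):dx=-7,dy=-8->C; (1,3):dx=+3,dy=+3->C; (1,4):dx=-3,dy=-4->C; (1,5):dx=-4,dy=-7->C
  (1,6):dx=-1,dy=-3->C; (1,7):dx=-2,dy=+1->D; (2,3):dx=+10,dy=+11->C; (2,4):dx=+4,dy=+4->C
  (2,5):dx=+3,dy=+1->C; (2,6):dx=+6,dy=+5->C; (2,7):dx=+5,dy=+9->C; (3,4):dx=-6,dy=-7->C
  (3,5):dx=-7,dy=-10->C; (3,6):dx=-4,dy=-6->C; (3,7):dx=-5,dy=-2->C; (4,5):dx=-1,dy=-3->C
  (4,6):dx=+2,dy=+1->C; (4,7):dx=+1,dy=+5->C; (5,6):dx=+3,dy=+4->C; (5,7):dx=+2,dy=+8->C
  (6,7):dx=-1,dy=+4->D
Step 2: C = 19, D = 2, total pairs = 21.
Step 3: tau = (C - D)/(n(n-1)/2) = (19 - 2)/21 = 0.809524.
Step 4: Exact two-sided p-value (enumerate n! = 5040 permutations of y under H0): p = 0.010714.
Step 5: alpha = 0.1. reject H0.

tau_b = 0.8095 (C=19, D=2), p = 0.010714, reject H0.


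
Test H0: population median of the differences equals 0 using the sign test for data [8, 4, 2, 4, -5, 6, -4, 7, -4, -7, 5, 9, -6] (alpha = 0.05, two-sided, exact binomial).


Step 1: Discard zero differences. Original n = 13; n_eff = number of nonzero differences = 13.
Nonzero differences (with sign): +8, +4, +2, +4, -5, +6, -4, +7, -4, -7, +5, +9, -6
Step 2: Count signs: positive = 8, negative = 5.
Step 3: Under H0: P(positive) = 0.5, so the number of positives S ~ Bin(13, 0.5).
Step 4: Two-sided exact p-value = sum of Bin(13,0.5) probabilities at or below the observed probability = 0.581055.
Step 5: alpha = 0.05. fail to reject H0.

n_eff = 13, pos = 8, neg = 5, p = 0.581055, fail to reject H0.


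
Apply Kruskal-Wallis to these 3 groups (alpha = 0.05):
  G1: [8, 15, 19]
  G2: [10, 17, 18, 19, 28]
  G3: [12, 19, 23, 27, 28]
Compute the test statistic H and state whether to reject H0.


Step 1: Combine all N = 13 observations and assign midranks.
sorted (value, group, rank): (8,G1,1), (10,G2,2), (12,G3,3), (15,G1,4), (17,G2,5), (18,G2,6), (19,G1,8), (19,G2,8), (19,G3,8), (23,G3,10), (27,G3,11), (28,G2,12.5), (28,G3,12.5)
Step 2: Sum ranks within each group.
R_1 = 13 (n_1 = 3)
R_2 = 33.5 (n_2 = 5)
R_3 = 44.5 (n_3 = 5)
Step 3: H = 12/(N(N+1)) * sum(R_i^2/n_i) - 3(N+1)
     = 12/(13*14) * (13^2/3 + 33.5^2/5 + 44.5^2/5) - 3*14
     = 0.065934 * 676.833 - 42
     = 2.626374.
Step 4: Ties present; correction factor C = 1 - 30/(13^3 - 13) = 0.986264. Corrected H = 2.626374 / 0.986264 = 2.662953.
Step 5: Under H0, H ~ chi^2(2); p-value = 0.264087.
Step 6: alpha = 0.05. fail to reject H0.

H = 2.6630, df = 2, p = 0.264087, fail to reject H0.


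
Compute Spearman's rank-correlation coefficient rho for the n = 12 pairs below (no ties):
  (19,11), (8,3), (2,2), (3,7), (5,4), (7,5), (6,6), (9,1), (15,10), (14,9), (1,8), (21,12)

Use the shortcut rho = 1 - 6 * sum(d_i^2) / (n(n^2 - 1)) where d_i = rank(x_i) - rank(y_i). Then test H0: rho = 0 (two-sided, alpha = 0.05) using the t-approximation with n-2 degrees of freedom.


Step 1: Rank x and y separately (midranks; no ties here).
rank(x): 19->11, 8->7, 2->2, 3->3, 5->4, 7->6, 6->5, 9->8, 15->10, 14->9, 1->1, 21->12
rank(y): 11->11, 3->3, 2->2, 7->7, 4->4, 5->5, 6->6, 1->1, 10->10, 9->9, 8->8, 12->12
Step 2: d_i = R_x(i) - R_y(i); compute d_i^2.
  (11-11)^2=0, (7-3)^2=16, (2-2)^2=0, (3-7)^2=16, (4-4)^2=0, (6-5)^2=1, (5-6)^2=1, (8-1)^2=49, (10-10)^2=0, (9-9)^2=0, (1-8)^2=49, (12-12)^2=0
sum(d^2) = 132.
Step 3: rho = 1 - 6*132 / (12*(12^2 - 1)) = 1 - 792/1716 = 0.538462.
Step 4: Under H0, t = rho * sqrt((n-2)/(1-rho^2)) = 2.0207 ~ t(10).
Step 5: Two-sided p-value from the t-distribution with 10 df = 0.070894.
Step 6: alpha = 0.05. fail to reject H0.

rho = 0.5385, p = 0.070894, fail to reject H0 at alpha = 0.05.


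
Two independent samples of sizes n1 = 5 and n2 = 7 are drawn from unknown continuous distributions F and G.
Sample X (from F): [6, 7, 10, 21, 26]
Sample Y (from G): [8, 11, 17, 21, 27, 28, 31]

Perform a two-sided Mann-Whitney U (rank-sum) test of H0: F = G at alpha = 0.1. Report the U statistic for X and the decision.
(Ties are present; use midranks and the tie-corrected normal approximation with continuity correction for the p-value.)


Step 1: Combine and sort all 12 observations; assign midranks.
sorted (value, group): (6,X), (7,X), (8,Y), (10,X), (11,Y), (17,Y), (21,X), (21,Y), (26,X), (27,Y), (28,Y), (31,Y)
ranks: 6->1, 7->2, 8->3, 10->4, 11->5, 17->6, 21->7.5, 21->7.5, 26->9, 27->10, 28->11, 31->12
Step 2: Rank sum for X: R1 = 1 + 2 + 4 + 7.5 + 9 = 23.5.
Step 3: U_X = R1 - n1(n1+1)/2 = 23.5 - 5*6/2 = 23.5 - 15 = 8.5.
       U_Y = n1*n2 - U_X = 35 - 8.5 = 26.5.
Step 4: Ties are present, so use the tie-corrected normal approximation (with continuity correction) for the p-value.
Step 5: p-value = 0.166721; compare to alpha = 0.1. fail to reject H0.

U_X = 8.5, p = 0.166721, fail to reject H0 at alpha = 0.1.


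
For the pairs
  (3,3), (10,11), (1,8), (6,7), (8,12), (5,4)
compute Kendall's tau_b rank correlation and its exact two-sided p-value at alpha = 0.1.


Step 1: Enumerate the 15 unordered pairs (i,j) with i<j and classify each by sign(x_j-x_i) * sign(y_j-y_i).
  (1,2):dx=+7,dy=+8->C; (1,3):dx=-2,dy=+5->D; (1,4):dx=+3,dy=+4->C; (1,5):dx=+5,dy=+9->C
  (1,6):dx=+2,dy=+1->C; (2,3):dx=-9,dy=-3->C; (2,4):dx=-4,dy=-4->C; (2,5):dx=-2,dy=+1->D
  (2,6):dx=-5,dy=-7->C; (3,4):dx=+5,dy=-1->D; (3,5):dx=+7,dy=+4->C; (3,6):dx=+4,dy=-4->D
  (4,5):dx=+2,dy=+5->C; (4,6):dx=-1,dy=-3->C; (5,6):dx=-3,dy=-8->C
Step 2: C = 11, D = 4, total pairs = 15.
Step 3: tau = (C - D)/(n(n-1)/2) = (11 - 4)/15 = 0.466667.
Step 4: Exact two-sided p-value (enumerate n! = 720 permutations of y under H0): p = 0.272222.
Step 5: alpha = 0.1. fail to reject H0.

tau_b = 0.4667 (C=11, D=4), p = 0.272222, fail to reject H0.


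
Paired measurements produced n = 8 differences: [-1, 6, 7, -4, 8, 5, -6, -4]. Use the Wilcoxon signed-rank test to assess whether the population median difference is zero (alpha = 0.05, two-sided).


Step 1: Drop any zero differences (none here) and take |d_i|.
|d| = [1, 6, 7, 4, 8, 5, 6, 4]
Step 2: Midrank |d_i| (ties get averaged ranks).
ranks: |1|->1, |6|->5.5, |7|->7, |4|->2.5, |8|->8, |5|->4, |6|->5.5, |4|->2.5
Step 3: Attach original signs; sum ranks with positive sign and with negative sign.
W+ = 5.5 + 7 + 8 + 4 = 24.5
W- = 1 + 2.5 + 5.5 + 2.5 = 11.5
(Check: W+ + W- = 36 should equal n(n+1)/2 = 36.)
Step 4: Test statistic W = min(W+, W-) = 11.5.
Step 5: Ties in |d|, so use the tie-corrected normal approximation.
        E[W] = n(n+1)/4 = 8*9/4 = 18.
        Tie groups: |d|=4 (t=2), |d|=6 (t=2); sum(t^3 - t) = 12.
        Var[W] = n(n+1)(2n+1)/24 - sum(t^3-t)/48 = 1224/24 - 12/48 = 50.75.
        z = (W - E[W]) / sqrt(Var[W]) = (11.5 - 18) / 7.1239 = -0.9124.
        Two-sided p = 2*Phi(z) = 0.361547.
Step 6: alpha = 0.05. fail to reject H0.

W+ = 24.5, W- = 11.5, W = min = 11.5, p = 0.361547, fail to reject H0.


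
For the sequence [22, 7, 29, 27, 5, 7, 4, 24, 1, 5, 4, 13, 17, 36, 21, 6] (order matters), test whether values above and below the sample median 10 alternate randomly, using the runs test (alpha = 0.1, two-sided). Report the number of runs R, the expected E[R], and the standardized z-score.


Step 1: Compute median = 10; label A = above, B = below.
Labels in order: ABAABBBABBBAAAAB  (n_A = 8, n_B = 8)
Step 2: Count runs R = 8.
Step 3: Under H0 (random ordering), E[R] = 2*n_A*n_B/(n_A+n_B) + 1 = 2*8*8/16 + 1 = 9.0000.
        Var[R] = 2*n_A*n_B*(2*n_A*n_B - n_A - n_B) / ((n_A+n_B)^2 * (n_A+n_B-1)) = 14336/3840 = 3.7333.
        SD[R] = 1.9322.
Step 4: Continuity-corrected z = (R + 0.5 - E[R]) / SD[R] = (8 + 0.5 - 9.0000) / 1.9322 = -0.2588.
Step 5: Two-sided p-value via normal approximation = 2*(1 - Phi(|z|)) = 0.795809.
Step 6: alpha = 0.1. fail to reject H0.

R = 8, z = -0.2588, p = 0.795809, fail to reject H0.


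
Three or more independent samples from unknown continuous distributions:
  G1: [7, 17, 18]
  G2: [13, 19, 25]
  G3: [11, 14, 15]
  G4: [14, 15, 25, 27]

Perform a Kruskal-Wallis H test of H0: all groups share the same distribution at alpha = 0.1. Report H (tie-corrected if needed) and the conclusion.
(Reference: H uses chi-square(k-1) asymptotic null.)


Step 1: Combine all N = 13 observations and assign midranks.
sorted (value, group, rank): (7,G1,1), (11,G3,2), (13,G2,3), (14,G3,4.5), (14,G4,4.5), (15,G3,6.5), (15,G4,6.5), (17,G1,8), (18,G1,9), (19,G2,10), (25,G2,11.5), (25,G4,11.5), (27,G4,13)
Step 2: Sum ranks within each group.
R_1 = 18 (n_1 = 3)
R_2 = 24.5 (n_2 = 3)
R_3 = 13 (n_3 = 3)
R_4 = 35.5 (n_4 = 4)
Step 3: H = 12/(N(N+1)) * sum(R_i^2/n_i) - 3(N+1)
     = 12/(13*14) * (18^2/3 + 24.5^2/3 + 13^2/3 + 35.5^2/4) - 3*14
     = 0.065934 * 679.479 - 42
     = 2.800824.
Step 4: Ties present; correction factor C = 1 - 18/(13^3 - 13) = 0.991758. Corrected H = 2.800824 / 0.991758 = 2.824100.
Step 5: Under H0, H ~ chi^2(3); p-value = 0.419548.
Step 6: alpha = 0.1. fail to reject H0.

H = 2.8241, df = 3, p = 0.419548, fail to reject H0.


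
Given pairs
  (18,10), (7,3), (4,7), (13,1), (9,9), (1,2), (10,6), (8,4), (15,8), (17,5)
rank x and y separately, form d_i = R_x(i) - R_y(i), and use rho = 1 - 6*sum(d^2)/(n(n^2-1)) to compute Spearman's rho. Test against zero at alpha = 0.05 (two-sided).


Step 1: Rank x and y separately (midranks; no ties here).
rank(x): 18->10, 7->3, 4->2, 13->7, 9->5, 1->1, 10->6, 8->4, 15->8, 17->9
rank(y): 10->10, 3->3, 7->7, 1->1, 9->9, 2->2, 6->6, 4->4, 8->8, 5->5
Step 2: d_i = R_x(i) - R_y(i); compute d_i^2.
  (10-10)^2=0, (3-3)^2=0, (2-7)^2=25, (7-1)^2=36, (5-9)^2=16, (1-2)^2=1, (6-6)^2=0, (4-4)^2=0, (8-8)^2=0, (9-5)^2=16
sum(d^2) = 94.
Step 3: rho = 1 - 6*94 / (10*(10^2 - 1)) = 1 - 564/990 = 0.430303.
Step 4: Under H0, t = rho * sqrt((n-2)/(1-rho^2)) = 1.3483 ~ t(8).
Step 5: Two-sided p-value from the t-distribution with 8 df = 0.214492.
Step 6: alpha = 0.05. fail to reject H0.

rho = 0.4303, p = 0.214492, fail to reject H0 at alpha = 0.05.


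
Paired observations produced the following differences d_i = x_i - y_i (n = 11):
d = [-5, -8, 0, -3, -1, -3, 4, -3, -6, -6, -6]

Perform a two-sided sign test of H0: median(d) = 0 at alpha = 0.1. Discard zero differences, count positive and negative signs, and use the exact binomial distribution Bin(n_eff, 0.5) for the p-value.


Step 1: Discard zero differences. Original n = 11; n_eff = number of nonzero differences = 10.
Nonzero differences (with sign): -5, -8, -3, -1, -3, +4, -3, -6, -6, -6
Step 2: Count signs: positive = 1, negative = 9.
Step 3: Under H0: P(positive) = 0.5, so the number of positives S ~ Bin(10, 0.5).
Step 4: Two-sided exact p-value = sum of Bin(10,0.5) probabilities at or below the observed probability = 0.021484.
Step 5: alpha = 0.1. reject H0.

n_eff = 10, pos = 1, neg = 9, p = 0.021484, reject H0.


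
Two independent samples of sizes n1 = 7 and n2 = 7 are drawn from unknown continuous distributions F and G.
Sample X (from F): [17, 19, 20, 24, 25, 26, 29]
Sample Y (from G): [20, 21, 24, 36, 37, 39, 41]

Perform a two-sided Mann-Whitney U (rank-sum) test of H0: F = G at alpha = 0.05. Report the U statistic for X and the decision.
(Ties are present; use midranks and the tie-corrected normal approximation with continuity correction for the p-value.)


Step 1: Combine and sort all 14 observations; assign midranks.
sorted (value, group): (17,X), (19,X), (20,X), (20,Y), (21,Y), (24,X), (24,Y), (25,X), (26,X), (29,X), (36,Y), (37,Y), (39,Y), (41,Y)
ranks: 17->1, 19->2, 20->3.5, 20->3.5, 21->5, 24->6.5, 24->6.5, 25->8, 26->9, 29->10, 36->11, 37->12, 39->13, 41->14
Step 2: Rank sum for X: R1 = 1 + 2 + 3.5 + 6.5 + 8 + 9 + 10 = 40.
Step 3: U_X = R1 - n1(n1+1)/2 = 40 - 7*8/2 = 40 - 28 = 12.
       U_Y = n1*n2 - U_X = 49 - 12 = 37.
Step 4: Ties are present, so use the tie-corrected normal approximation (with continuity correction) for the p-value.
Step 5: p-value = 0.124371; compare to alpha = 0.05. fail to reject H0.

U_X = 12, p = 0.124371, fail to reject H0 at alpha = 0.05.


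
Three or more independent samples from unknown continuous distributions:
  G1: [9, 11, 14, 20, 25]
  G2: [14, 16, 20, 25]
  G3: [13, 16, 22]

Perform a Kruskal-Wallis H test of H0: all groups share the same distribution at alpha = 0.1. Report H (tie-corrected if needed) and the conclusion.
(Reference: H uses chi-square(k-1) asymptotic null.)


Step 1: Combine all N = 12 observations and assign midranks.
sorted (value, group, rank): (9,G1,1), (11,G1,2), (13,G3,3), (14,G1,4.5), (14,G2,4.5), (16,G2,6.5), (16,G3,6.5), (20,G1,8.5), (20,G2,8.5), (22,G3,10), (25,G1,11.5), (25,G2,11.5)
Step 2: Sum ranks within each group.
R_1 = 27.5 (n_1 = 5)
R_2 = 31 (n_2 = 4)
R_3 = 19.5 (n_3 = 3)
Step 3: H = 12/(N(N+1)) * sum(R_i^2/n_i) - 3(N+1)
     = 12/(12*13) * (27.5^2/5 + 31^2/4 + 19.5^2/3) - 3*13
     = 0.076923 * 518.25 - 39
     = 0.865385.
Step 4: Ties present; correction factor C = 1 - 24/(12^3 - 12) = 0.986014. Corrected H = 0.865385 / 0.986014 = 0.877660.
Step 5: Under H0, H ~ chi^2(2); p-value = 0.644791.
Step 6: alpha = 0.1. fail to reject H0.

H = 0.8777, df = 2, p = 0.644791, fail to reject H0.


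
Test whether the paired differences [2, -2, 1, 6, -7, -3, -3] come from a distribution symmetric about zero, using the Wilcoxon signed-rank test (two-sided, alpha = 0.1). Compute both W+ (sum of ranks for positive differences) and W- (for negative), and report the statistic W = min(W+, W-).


Step 1: Drop any zero differences (none here) and take |d_i|.
|d| = [2, 2, 1, 6, 7, 3, 3]
Step 2: Midrank |d_i| (ties get averaged ranks).
ranks: |2|->2.5, |2|->2.5, |1|->1, |6|->6, |7|->7, |3|->4.5, |3|->4.5
Step 3: Attach original signs; sum ranks with positive sign and with negative sign.
W+ = 2.5 + 1 + 6 = 9.5
W- = 2.5 + 7 + 4.5 + 4.5 = 18.5
(Check: W+ + W- = 28 should equal n(n+1)/2 = 28.)
Step 4: Test statistic W = min(W+, W-) = 9.5.
Step 5: Ties in |d|, so use the tie-corrected normal approximation.
        E[W] = n(n+1)/4 = 7*8/4 = 14.
        Tie groups: |d|=2 (t=2), |d|=3 (t=2); sum(t^3 - t) = 12.
        Var[W] = n(n+1)(2n+1)/24 - sum(t^3-t)/48 = 840/24 - 12/48 = 34.75.
        z = (W - E[W]) / sqrt(Var[W]) = (9.5 - 14) / 5.8949 = -0.7634.
        Two-sided p = 2*Phi(z) = 0.445243.
Step 6: alpha = 0.1. fail to reject H0.

W+ = 9.5, W- = 18.5, W = min = 9.5, p = 0.445243, fail to reject H0.


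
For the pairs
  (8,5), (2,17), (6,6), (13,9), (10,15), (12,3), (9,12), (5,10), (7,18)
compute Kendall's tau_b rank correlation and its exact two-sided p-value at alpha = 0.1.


Step 1: Enumerate the 36 unordered pairs (i,j) with i<j and classify each by sign(x_j-x_i) * sign(y_j-y_i).
  (1,2):dx=-6,dy=+12->D; (1,3):dx=-2,dy=+1->D; (1,4):dx=+5,dy=+4->C; (1,5):dx=+2,dy=+10->C
  (1,6):dx=+4,dy=-2->D; (1,7):dx=+1,dy=+7->C; (1,8):dx=-3,dy=+5->D; (1,9):dx=-1,dy=+13->D
  (2,3):dx=+4,dy=-11->D; (2,4):dx=+11,dy=-8->D; (2,5):dx=+8,dy=-2->D; (2,6):dx=+10,dy=-14->D
  (2,7):dx=+7,dy=-5->D; (2,8):dx=+3,dy=-7->D; (2,9):dx=+5,dy=+1->C; (3,4):dx=+7,dy=+3->C
  (3,5):dx=+4,dy=+9->C; (3,6):dx=+6,dy=-3->D; (3,7):dx=+3,dy=+6->C; (3,8):dx=-1,dy=+4->D
  (3,9):dx=+1,dy=+12->C; (4,5):dx=-3,dy=+6->D; (4,6):dx=-1,dy=-6->C; (4,7):dx=-4,dy=+3->D
  (4,8):dx=-8,dy=+1->D; (4,9):dx=-6,dy=+9->D; (5,6):dx=+2,dy=-12->D; (5,7):dx=-1,dy=-3->C
  (5,8):dx=-5,dy=-5->C; (5,9):dx=-3,dy=+3->D; (6,7):dx=-3,dy=+9->D; (6,8):dx=-7,dy=+7->D
  (6,9):dx=-5,dy=+15->D; (7,8):dx=-4,dy=-2->C; (7,9):dx=-2,dy=+6->D; (8,9):dx=+2,dy=+8->C
Step 2: C = 13, D = 23, total pairs = 36.
Step 3: tau = (C - D)/(n(n-1)/2) = (13 - 23)/36 = -0.277778.
Step 4: Exact two-sided p-value (enumerate n! = 362880 permutations of y under H0): p = 0.358488.
Step 5: alpha = 0.1. fail to reject H0.

tau_b = -0.2778 (C=13, D=23), p = 0.358488, fail to reject H0.


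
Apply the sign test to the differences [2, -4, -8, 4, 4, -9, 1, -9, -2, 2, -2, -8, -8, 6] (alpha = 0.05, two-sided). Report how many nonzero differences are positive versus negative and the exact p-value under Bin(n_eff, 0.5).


Step 1: Discard zero differences. Original n = 14; n_eff = number of nonzero differences = 14.
Nonzero differences (with sign): +2, -4, -8, +4, +4, -9, +1, -9, -2, +2, -2, -8, -8, +6
Step 2: Count signs: positive = 6, negative = 8.
Step 3: Under H0: P(positive) = 0.5, so the number of positives S ~ Bin(14, 0.5).
Step 4: Two-sided exact p-value = sum of Bin(14,0.5) probabilities at or below the observed probability = 0.790527.
Step 5: alpha = 0.05. fail to reject H0.

n_eff = 14, pos = 6, neg = 8, p = 0.790527, fail to reject H0.


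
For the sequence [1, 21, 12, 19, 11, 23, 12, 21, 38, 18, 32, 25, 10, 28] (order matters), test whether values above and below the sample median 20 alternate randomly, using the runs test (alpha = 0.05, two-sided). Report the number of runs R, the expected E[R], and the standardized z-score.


Step 1: Compute median = 20; label A = above, B = below.
Labels in order: BABBBABAABAABA  (n_A = 7, n_B = 7)
Step 2: Count runs R = 10.
Step 3: Under H0 (random ordering), E[R] = 2*n_A*n_B/(n_A+n_B) + 1 = 2*7*7/14 + 1 = 8.0000.
        Var[R] = 2*n_A*n_B*(2*n_A*n_B - n_A - n_B) / ((n_A+n_B)^2 * (n_A+n_B-1)) = 8232/2548 = 3.2308.
        SD[R] = 1.7974.
Step 4: Continuity-corrected z = (R - 0.5 - E[R]) / SD[R] = (10 - 0.5 - 8.0000) / 1.7974 = 0.8345.
Step 5: Two-sided p-value via normal approximation = 2*(1 - Phi(|z|)) = 0.403986.
Step 6: alpha = 0.05. fail to reject H0.

R = 10, z = 0.8345, p = 0.403986, fail to reject H0.


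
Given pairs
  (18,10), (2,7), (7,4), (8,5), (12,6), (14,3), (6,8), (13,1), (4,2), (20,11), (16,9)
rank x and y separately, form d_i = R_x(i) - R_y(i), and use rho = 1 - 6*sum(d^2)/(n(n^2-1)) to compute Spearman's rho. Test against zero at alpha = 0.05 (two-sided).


Step 1: Rank x and y separately (midranks; no ties here).
rank(x): 18->10, 2->1, 7->4, 8->5, 12->6, 14->8, 6->3, 13->7, 4->2, 20->11, 16->9
rank(y): 10->10, 7->7, 4->4, 5->5, 6->6, 3->3, 8->8, 1->1, 2->2, 11->11, 9->9
Step 2: d_i = R_x(i) - R_y(i); compute d_i^2.
  (10-10)^2=0, (1-7)^2=36, (4-4)^2=0, (5-5)^2=0, (6-6)^2=0, (8-3)^2=25, (3-8)^2=25, (7-1)^2=36, (2-2)^2=0, (11-11)^2=0, (9-9)^2=0
sum(d^2) = 122.
Step 3: rho = 1 - 6*122 / (11*(11^2 - 1)) = 1 - 732/1320 = 0.445455.
Step 4: Under H0, t = rho * sqrt((n-2)/(1-rho^2)) = 1.4926 ~ t(9).
Step 5: Two-sided p-value from the t-distribution with 9 df = 0.169733.
Step 6: alpha = 0.05. fail to reject H0.

rho = 0.4455, p = 0.169733, fail to reject H0 at alpha = 0.05.
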